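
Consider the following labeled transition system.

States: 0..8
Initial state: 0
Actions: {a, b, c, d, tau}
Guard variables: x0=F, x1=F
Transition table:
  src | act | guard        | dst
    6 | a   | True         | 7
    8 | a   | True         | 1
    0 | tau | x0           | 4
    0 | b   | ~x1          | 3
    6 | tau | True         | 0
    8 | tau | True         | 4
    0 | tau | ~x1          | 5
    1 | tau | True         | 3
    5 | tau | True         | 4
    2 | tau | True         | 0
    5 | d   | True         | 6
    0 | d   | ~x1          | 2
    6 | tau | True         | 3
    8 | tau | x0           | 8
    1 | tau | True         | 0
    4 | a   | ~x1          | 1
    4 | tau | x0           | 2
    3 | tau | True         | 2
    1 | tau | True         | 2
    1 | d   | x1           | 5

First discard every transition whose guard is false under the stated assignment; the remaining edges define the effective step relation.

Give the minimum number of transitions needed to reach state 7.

BFS to 7:
  depth 0: {0}
  depth 1: {2,3,5}
  depth 2: {4,6}
  depth 3: {1,7}
depth(7)=3, e.g. tau·d·a

Answer: 3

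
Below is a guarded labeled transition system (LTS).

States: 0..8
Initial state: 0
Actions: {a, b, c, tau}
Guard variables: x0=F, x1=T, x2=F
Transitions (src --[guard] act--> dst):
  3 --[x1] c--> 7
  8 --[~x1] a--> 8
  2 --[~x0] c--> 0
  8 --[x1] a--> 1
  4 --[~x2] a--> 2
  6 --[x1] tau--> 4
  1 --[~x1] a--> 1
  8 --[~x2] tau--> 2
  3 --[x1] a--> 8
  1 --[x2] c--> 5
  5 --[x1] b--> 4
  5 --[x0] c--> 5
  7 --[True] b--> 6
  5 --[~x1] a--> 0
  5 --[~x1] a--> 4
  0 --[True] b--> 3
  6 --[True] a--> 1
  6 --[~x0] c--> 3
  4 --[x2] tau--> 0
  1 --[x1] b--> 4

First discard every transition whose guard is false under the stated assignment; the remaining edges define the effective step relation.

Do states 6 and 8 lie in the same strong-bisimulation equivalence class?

Compute ~ classes (split until stable):
  π0 = {{0,1,2,3,4,5,6,7,8}}
  π1 = {{0,1,5,7},{2},{3},{4},{6},{8}}
  π2 = {{0},{1,5},{2},{3},{4},{6},{7},{8}}
stable after 3 split(s): 8 block(s)
[6]={6}  [8]={8}

Answer: NOT BISIMILAR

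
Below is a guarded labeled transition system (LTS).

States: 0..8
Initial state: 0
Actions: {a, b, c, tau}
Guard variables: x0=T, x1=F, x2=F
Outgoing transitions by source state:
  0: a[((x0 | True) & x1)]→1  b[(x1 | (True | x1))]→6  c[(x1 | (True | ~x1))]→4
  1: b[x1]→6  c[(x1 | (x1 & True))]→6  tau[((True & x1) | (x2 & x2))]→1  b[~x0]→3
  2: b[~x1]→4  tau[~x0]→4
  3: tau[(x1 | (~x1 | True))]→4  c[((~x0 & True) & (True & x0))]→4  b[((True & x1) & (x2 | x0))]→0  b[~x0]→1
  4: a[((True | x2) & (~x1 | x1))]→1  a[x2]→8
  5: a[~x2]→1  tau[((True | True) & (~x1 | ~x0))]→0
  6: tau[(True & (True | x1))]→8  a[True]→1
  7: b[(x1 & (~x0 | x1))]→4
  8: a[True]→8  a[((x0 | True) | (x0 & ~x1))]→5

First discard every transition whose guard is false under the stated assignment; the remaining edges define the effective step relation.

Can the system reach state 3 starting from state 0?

Answer: UNREACHABLE

Trace:
After dropping false guards: 11 live edges.
L0 = {0}
L1 = {4,6}  now seen {0,4,6}
L2 = {1,8}  now seen {0,1,4,6,8}
L3 = {5}  now seen {0,1,4,5,6,8}
R = {0,1,4,5,6,8}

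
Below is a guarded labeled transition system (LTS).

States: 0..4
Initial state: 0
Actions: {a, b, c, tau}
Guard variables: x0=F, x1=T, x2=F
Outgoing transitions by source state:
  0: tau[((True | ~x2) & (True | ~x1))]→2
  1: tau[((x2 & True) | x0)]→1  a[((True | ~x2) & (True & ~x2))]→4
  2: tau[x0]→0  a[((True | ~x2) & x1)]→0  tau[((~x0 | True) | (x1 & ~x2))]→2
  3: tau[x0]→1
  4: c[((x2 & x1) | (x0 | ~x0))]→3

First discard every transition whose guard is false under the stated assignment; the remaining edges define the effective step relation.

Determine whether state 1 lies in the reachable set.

Answer: UNREACHABLE

Working:
5 transition(s) survive guard evaluation.
L0 = {0}
L1 = {2}  cumulative {0,2}
R = {0,2}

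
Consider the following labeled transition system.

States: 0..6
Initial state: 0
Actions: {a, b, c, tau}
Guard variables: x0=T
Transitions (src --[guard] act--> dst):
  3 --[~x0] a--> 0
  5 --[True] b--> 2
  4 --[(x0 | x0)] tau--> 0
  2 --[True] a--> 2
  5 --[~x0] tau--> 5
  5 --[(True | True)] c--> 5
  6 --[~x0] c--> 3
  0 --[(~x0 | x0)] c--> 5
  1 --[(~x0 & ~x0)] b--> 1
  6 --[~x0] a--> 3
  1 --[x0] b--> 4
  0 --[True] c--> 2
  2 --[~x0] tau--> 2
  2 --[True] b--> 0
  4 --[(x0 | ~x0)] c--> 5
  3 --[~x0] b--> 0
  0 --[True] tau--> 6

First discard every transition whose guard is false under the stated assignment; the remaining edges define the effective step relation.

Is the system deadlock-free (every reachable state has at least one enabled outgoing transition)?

Answer: DEADLOCK at state 6

Analysis:
Reach set: {0,2,5,6}
  0: c→2  c→5  tau→6  [deg 3]
  2: a→2  b→0  [deg 2]
  5: b→2  c→5  [deg 2]
  6: ∅  [no exit]
Path to 6: tau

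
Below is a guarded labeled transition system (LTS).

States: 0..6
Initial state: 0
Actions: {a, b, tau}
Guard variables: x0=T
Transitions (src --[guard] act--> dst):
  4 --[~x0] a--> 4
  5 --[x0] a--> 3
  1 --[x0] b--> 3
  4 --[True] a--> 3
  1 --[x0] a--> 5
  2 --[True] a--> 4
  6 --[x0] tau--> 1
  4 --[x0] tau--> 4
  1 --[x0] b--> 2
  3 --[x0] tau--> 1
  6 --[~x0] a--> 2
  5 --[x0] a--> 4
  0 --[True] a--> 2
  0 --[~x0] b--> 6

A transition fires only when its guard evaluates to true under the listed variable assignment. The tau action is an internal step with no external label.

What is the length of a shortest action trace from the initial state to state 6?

Layered search for 6:
  L0 = {0}
  L1 = {2}
  L2 = {4}
  L3 = {3}
  L4 = {1}
  L5 = {5}
6 never appears.

Answer: UNREACHABLE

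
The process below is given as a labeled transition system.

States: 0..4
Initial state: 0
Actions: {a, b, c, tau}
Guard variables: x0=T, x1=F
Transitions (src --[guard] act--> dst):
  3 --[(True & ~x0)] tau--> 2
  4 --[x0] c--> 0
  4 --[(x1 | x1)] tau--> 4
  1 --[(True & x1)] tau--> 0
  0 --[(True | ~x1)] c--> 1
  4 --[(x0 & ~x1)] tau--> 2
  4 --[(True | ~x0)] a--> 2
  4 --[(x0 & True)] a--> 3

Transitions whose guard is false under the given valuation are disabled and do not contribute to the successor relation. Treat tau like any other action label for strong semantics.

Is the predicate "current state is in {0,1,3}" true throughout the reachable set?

Answer: INVARIANT HOLDS

Trace:
Allowed set {0,1,3}
Reachable = {0,1}
  0: ok
  1: ok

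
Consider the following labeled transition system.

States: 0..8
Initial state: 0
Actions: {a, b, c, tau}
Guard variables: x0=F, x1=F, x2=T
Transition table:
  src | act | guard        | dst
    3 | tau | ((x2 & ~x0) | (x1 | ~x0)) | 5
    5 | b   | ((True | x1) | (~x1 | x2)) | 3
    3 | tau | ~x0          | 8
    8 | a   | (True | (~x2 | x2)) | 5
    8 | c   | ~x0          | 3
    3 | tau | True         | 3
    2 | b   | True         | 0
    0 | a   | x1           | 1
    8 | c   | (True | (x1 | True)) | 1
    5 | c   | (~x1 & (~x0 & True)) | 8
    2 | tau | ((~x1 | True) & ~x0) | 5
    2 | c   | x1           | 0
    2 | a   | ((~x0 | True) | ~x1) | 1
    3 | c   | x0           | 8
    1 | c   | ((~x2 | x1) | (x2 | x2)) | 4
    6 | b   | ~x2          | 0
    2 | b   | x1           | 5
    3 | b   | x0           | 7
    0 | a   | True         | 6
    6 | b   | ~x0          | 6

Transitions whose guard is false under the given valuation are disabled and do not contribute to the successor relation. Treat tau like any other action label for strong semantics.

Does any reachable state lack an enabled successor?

Answer: DEADLOCK-FREE

Trace:
Reachable = {0,6}
  0: a→6  [1 out]
  6: b→6  [1 out]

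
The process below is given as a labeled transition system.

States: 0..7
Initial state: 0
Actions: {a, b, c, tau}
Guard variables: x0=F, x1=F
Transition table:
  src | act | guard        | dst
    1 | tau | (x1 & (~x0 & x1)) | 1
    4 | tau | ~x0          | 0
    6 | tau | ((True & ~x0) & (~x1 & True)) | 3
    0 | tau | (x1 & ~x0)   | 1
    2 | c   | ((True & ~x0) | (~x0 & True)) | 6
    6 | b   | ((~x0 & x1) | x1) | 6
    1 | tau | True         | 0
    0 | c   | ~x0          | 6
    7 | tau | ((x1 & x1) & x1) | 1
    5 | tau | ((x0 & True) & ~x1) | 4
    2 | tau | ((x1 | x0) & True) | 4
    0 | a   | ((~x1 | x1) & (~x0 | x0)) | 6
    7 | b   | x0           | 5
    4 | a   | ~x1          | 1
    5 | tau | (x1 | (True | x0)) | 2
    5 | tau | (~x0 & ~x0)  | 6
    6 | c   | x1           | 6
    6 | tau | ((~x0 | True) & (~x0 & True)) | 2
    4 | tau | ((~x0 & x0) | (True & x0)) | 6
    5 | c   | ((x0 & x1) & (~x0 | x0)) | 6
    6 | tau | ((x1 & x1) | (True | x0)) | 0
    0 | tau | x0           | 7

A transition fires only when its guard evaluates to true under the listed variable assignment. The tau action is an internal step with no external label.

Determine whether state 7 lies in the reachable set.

Guard filter leaves 11 enabled edge(s).
L0 = {0}
L1 = {6}  now seen {0,6}
L2 = {2,3}  now seen {0,2,3,6}
Reachable = {0,2,3,6}

Answer: UNREACHABLE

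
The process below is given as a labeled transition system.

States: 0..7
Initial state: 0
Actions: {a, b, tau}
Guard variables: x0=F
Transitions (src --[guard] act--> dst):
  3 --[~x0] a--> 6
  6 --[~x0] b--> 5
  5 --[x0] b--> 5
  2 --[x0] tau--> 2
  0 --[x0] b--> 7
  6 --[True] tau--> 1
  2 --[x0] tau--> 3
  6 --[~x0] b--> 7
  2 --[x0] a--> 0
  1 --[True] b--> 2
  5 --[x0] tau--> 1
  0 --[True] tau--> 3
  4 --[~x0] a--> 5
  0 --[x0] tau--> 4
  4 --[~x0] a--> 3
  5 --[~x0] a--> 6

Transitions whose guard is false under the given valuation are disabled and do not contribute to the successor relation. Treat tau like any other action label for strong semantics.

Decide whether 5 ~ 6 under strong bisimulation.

Answer: NOT BISIMILAR

Working:
Compute ~ classes (split until stable):
  round 0: {{0,1,2,3,4,5,6,7}}
  round 1: {{0},{1},{2,7},{3,4,5},{6}}
  round 2: {{0},{1},{2,7},{3,5},{4},{6}}
Fixed point at round 3; 6 class(es).
class of 5: {3,5}; class of 6: {6}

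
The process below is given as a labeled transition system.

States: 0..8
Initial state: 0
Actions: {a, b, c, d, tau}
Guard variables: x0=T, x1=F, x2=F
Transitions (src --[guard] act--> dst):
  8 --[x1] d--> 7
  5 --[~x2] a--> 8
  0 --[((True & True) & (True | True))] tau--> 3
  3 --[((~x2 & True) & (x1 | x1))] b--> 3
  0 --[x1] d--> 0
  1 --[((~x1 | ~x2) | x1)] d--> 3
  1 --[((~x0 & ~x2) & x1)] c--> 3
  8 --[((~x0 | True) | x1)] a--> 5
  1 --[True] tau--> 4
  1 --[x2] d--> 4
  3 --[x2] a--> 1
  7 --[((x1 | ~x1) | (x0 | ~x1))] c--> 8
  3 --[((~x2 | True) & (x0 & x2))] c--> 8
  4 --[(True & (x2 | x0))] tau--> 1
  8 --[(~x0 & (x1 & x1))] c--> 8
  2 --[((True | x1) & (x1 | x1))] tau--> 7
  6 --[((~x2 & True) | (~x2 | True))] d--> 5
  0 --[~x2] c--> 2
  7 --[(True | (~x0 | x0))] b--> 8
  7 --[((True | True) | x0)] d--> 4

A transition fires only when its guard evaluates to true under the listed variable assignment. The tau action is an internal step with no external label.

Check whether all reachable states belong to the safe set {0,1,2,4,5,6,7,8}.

Answer: INVARIANT VIOLATED at state 3

Working:
Safe = {0,1,2,4,5,6,7,8}
Reach set: {0,2,3}
  0: ok
  2: ok
  3: outside
counterexample path to 3: tau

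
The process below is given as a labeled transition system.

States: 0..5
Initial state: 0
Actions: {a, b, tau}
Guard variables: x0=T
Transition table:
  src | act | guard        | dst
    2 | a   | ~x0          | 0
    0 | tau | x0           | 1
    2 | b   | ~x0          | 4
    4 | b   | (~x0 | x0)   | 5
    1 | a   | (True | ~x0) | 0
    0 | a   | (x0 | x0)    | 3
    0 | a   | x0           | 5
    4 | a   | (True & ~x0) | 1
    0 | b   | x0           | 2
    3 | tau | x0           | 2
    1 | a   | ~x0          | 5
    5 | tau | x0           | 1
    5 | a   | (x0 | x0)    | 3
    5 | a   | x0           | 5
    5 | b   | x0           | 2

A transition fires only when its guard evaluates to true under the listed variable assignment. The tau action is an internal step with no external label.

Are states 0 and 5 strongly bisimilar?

Answer: BISIMILAR

Working:
Refine partition for ~:
  round 0: {{0,1,2,3,4,5}}
  round 1: {{0,5},{1},{2},{3},{4}}
5 equivalence class(es) (converged in 2)
0∈{0,5}, 5∈{0,5}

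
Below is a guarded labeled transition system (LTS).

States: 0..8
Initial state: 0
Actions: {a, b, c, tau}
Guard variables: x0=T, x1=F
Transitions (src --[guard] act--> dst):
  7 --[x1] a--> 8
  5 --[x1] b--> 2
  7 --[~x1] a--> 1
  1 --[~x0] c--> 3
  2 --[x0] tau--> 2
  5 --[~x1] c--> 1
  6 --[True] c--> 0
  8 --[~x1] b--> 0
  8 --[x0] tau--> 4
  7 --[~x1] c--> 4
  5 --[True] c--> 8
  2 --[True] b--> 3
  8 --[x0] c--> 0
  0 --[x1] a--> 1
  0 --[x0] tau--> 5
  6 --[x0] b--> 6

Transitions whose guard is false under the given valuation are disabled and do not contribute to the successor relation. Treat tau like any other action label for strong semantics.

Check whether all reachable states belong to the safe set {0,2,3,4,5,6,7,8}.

Safe = {0,2,3,4,5,6,7,8}
Reachable = {0,1,4,5,8}
  0: ✓
  1: VIOLATES
  4: ✓
  5: ✓
  8: ✓
counterexample path to 1: tau·c

Answer: INVARIANT VIOLATED at state 1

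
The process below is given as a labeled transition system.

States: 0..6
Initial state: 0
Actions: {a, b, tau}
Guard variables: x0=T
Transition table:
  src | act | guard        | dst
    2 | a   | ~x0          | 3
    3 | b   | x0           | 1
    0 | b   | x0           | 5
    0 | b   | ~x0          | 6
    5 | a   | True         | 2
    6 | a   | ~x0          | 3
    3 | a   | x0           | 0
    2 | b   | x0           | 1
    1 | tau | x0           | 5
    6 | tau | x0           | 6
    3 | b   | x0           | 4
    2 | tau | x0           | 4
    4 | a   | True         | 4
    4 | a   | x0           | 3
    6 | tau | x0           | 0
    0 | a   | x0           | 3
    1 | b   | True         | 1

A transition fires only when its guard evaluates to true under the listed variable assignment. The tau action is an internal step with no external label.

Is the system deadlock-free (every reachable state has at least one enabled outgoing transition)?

Reachable = {0,1,2,3,4,5}
  0: a→3  b→5  [2 exit(s)]
  1: b→1  tau→5  [2 exit(s)]
  2: b→1  tau→4  [2 exit(s)]
  3: a→0  b→1  b→4  [3 exit(s)]
  4: a→3  a→4  [2 exit(s)]
  5: a→2  [1 exit(s)]

Answer: DEADLOCK-FREE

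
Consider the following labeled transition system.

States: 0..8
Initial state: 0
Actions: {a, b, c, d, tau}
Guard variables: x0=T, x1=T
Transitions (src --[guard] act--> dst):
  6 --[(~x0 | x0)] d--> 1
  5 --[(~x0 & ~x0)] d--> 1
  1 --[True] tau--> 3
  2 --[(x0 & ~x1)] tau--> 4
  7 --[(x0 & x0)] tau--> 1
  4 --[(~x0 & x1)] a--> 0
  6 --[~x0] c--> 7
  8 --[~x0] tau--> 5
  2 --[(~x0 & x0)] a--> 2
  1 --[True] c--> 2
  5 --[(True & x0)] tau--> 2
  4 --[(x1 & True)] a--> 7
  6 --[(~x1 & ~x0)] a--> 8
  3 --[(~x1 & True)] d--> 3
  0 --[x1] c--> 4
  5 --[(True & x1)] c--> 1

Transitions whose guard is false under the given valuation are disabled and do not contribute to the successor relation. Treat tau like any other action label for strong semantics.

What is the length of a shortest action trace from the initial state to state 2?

Layered search for 2:
  depth 0: {0}
  depth 1: {4}
  depth 2: {7}
  depth 3: {1}
  depth 4: {2,3}
first hit 2 at d=4 via c·a·tau·c

Answer: 4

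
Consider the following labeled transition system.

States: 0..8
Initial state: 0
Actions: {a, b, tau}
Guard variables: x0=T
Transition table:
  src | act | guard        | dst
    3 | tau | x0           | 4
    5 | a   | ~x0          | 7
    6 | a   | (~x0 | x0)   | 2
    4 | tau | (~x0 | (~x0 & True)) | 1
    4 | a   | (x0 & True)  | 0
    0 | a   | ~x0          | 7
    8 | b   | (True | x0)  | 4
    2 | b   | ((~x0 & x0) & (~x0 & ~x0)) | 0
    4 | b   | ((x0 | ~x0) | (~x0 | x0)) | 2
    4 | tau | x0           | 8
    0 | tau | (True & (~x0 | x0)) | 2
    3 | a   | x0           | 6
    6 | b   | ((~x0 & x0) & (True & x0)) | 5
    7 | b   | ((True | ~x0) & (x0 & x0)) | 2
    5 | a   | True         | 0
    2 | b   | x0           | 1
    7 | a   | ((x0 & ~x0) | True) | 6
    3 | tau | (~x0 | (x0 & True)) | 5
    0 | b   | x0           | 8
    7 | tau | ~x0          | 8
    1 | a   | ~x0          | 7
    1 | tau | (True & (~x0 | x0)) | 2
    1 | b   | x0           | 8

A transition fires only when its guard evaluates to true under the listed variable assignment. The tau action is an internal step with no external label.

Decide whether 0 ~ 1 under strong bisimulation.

Answer: BISIMILAR

Working:
Compute ~ classes (split until stable):
  P[0] = {{0,1,2,3,4,5,6,7,8}}
  P[1] = {{0,1},{2,8},{3},{4},{5,6},{7}}
  P[2] = {{0,1},{2},{3},{4},{5},{6},{7},{8}}
stable after 3 split(s): 8 block(s)
[0]={0,1}  [1]={0,1}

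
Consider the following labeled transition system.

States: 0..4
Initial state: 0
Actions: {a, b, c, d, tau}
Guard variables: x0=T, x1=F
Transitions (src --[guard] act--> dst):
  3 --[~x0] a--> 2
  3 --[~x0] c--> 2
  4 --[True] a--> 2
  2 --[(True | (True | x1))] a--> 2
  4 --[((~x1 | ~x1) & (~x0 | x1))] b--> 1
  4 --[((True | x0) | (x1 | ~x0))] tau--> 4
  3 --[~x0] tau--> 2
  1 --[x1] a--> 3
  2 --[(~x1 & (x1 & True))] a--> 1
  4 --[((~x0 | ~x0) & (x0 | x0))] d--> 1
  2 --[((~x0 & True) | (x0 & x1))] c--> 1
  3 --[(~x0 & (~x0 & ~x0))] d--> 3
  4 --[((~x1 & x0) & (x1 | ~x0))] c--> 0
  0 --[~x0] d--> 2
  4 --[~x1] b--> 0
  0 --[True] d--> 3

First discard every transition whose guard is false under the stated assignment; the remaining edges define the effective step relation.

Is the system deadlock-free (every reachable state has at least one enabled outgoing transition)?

Reachable = {0,3}
  0: d→3  [1 out]
  3: ∅  [deadlock]
Path to 3: d

Answer: DEADLOCK at state 3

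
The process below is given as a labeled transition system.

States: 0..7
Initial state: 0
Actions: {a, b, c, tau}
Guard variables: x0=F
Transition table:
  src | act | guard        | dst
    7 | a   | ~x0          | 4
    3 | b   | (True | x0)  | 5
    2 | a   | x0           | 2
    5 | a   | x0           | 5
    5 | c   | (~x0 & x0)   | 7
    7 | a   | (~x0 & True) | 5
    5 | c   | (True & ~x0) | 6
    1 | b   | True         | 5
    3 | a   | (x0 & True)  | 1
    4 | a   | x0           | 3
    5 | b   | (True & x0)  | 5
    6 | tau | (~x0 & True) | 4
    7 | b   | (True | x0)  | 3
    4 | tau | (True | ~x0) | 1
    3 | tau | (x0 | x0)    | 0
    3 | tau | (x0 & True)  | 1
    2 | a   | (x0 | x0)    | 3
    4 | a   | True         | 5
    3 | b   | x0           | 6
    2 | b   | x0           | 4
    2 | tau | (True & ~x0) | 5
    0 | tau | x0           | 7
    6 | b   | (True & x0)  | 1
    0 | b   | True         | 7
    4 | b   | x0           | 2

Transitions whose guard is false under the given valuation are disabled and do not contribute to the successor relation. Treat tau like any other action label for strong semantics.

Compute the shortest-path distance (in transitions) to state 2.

Answer: UNREACHABLE

Trace:
Layered search for 2:
  L0 = {0}
  L1 = {7}
  L2 = {3,4,5}
  L3 = {1,6}
2 never appears.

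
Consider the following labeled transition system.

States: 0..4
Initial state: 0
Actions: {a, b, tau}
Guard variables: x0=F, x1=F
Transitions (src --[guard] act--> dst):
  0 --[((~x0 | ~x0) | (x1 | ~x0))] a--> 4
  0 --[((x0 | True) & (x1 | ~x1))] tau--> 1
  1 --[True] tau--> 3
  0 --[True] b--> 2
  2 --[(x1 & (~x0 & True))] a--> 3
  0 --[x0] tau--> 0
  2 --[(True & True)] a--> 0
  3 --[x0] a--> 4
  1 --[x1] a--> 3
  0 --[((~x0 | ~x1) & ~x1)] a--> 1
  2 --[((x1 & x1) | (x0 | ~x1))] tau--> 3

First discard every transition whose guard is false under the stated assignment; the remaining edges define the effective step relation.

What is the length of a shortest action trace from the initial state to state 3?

Answer: 2

Trace:
Breadth-first toward 3:
  L0 = {0}
  L1 = {1,2,4}
  L2 = {3}
depth(3)=2, e.g. a·tau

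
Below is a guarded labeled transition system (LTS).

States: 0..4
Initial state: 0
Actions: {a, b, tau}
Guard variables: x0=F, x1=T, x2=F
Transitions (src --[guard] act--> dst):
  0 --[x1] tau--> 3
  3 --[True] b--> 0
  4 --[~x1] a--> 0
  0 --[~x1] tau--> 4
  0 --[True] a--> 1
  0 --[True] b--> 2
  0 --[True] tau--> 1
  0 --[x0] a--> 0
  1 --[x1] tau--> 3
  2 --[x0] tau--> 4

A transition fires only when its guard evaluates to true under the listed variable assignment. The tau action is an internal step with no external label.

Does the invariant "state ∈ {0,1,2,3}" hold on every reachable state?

Inv-set: {0,1,2,3}
R = {0,1,2,3}
  0: ok
  1: ok
  2: ok
  3: ok

Answer: INVARIANT HOLDS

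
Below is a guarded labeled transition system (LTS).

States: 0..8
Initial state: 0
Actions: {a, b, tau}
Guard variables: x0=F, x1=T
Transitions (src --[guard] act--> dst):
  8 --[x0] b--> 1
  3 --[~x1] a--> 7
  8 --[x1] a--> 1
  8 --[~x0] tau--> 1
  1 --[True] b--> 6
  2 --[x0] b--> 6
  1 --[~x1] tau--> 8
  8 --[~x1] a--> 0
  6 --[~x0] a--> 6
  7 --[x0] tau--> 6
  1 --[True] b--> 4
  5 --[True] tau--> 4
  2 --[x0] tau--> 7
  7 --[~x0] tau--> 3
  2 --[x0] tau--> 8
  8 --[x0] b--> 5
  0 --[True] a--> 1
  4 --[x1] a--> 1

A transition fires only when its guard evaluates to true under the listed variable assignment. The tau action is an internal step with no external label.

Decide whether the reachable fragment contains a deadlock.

Reach set: {0,1,4,6}
  0: a→1  [1 out]
  1: b→4  b→6  [2 out]
  4: a→1  [1 out]
  6: a→6  [1 out]

Answer: DEADLOCK-FREE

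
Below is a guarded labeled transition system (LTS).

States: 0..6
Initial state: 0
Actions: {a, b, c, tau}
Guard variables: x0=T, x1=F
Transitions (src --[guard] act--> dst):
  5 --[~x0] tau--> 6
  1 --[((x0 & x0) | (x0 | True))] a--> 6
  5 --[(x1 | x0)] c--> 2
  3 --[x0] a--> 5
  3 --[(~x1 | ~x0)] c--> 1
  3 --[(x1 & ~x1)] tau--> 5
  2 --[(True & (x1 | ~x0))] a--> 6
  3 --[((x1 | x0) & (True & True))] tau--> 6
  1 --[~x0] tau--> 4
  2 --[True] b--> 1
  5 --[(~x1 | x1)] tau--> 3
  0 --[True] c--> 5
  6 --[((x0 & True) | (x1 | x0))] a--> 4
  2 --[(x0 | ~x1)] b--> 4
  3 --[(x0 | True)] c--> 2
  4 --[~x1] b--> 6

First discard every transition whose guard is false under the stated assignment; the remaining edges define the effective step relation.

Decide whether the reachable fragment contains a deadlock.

Reach set: {0,1,2,3,4,5,6}
  0: c→5  [1 out]
  1: a→6  [1 out]
  2: b→1  b→4  [2 out]
  3: a→5  c→1  c→2  tau→6  [4 out]
  4: b→6  [1 out]
  5: c→2  tau→3  [2 out]
  6: a→4  [1 out]

Answer: DEADLOCK-FREE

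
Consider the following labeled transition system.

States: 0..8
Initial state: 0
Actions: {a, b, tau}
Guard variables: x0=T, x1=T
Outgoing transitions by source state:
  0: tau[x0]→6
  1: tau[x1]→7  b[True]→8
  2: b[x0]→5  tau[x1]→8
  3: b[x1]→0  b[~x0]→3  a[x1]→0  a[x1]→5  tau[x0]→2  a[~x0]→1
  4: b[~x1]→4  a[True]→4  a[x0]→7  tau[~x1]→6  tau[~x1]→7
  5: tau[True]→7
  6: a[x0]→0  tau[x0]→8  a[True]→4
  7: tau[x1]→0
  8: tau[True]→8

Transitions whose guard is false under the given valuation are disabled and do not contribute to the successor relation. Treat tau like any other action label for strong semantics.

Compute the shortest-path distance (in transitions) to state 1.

Answer: UNREACHABLE

Analysis:
BFS to 1:
  depth 0: {0}
  depth 1: {6}
  depth 2: {4,8}
  depth 3: {7}
1 never appears.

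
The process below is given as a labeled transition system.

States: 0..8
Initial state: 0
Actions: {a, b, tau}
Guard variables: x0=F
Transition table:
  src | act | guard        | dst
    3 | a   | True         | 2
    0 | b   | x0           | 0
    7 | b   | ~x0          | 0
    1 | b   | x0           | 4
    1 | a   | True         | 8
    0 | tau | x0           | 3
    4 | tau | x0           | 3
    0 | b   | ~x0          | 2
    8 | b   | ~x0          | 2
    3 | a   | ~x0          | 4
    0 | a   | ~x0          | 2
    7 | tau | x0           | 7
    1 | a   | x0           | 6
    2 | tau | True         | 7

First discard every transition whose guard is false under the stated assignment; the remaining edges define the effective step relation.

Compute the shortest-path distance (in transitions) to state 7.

Answer: 2

Analysis:
Breadth-first toward 7:
  depth 0: {0}
  depth 1: {2}
  depth 2: {7}
depth(7)=2, e.g. a·tau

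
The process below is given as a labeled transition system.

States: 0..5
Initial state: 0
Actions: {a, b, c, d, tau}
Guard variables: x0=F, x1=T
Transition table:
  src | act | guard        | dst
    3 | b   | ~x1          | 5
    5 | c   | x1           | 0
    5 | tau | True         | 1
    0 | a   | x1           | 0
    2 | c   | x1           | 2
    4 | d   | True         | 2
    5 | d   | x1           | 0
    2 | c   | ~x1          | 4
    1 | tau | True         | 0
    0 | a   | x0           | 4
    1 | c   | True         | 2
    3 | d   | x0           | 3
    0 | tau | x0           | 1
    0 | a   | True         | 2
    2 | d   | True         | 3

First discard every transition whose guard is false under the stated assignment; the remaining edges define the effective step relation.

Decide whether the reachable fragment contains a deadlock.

R = {0,2,3}
  0: a→0  a→2  [2 exit(s)]
  2: c→2  d→3  [2 exit(s)]
  3: ∅  [no exit]
witness 3: a·d

Answer: DEADLOCK at state 3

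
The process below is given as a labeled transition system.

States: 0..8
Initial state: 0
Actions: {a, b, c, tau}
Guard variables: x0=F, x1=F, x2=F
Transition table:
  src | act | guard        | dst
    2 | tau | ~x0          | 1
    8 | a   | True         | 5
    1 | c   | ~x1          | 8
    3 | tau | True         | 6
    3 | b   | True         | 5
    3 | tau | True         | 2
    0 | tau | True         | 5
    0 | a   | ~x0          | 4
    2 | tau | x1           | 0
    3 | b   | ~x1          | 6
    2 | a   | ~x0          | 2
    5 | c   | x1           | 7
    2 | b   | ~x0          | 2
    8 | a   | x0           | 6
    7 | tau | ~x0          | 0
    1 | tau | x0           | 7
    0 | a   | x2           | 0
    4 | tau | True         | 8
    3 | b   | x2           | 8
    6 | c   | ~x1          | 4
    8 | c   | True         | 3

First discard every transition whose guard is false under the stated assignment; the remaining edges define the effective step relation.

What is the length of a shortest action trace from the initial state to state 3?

Answer: 3

Working:
Layered search for 3:
  depth 0: {0}
  depth 1: {4,5}
  depth 2: {8}
  depth 3: {3}
depth(3)=3, e.g. a·tau·c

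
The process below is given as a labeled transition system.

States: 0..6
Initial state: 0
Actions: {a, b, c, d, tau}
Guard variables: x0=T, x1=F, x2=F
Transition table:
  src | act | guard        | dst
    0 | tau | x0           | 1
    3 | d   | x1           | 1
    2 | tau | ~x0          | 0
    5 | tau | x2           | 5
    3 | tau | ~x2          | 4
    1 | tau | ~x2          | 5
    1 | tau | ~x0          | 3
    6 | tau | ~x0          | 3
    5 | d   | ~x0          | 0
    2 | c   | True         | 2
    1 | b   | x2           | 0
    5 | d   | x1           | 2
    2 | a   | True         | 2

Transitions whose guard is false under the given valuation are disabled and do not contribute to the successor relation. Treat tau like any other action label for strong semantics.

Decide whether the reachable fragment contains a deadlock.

Answer: DEADLOCK at state 5

Trace:
R = {0,1,5}
  0: tau→1  [1 exit(s)]
  1: tau→5  [1 exit(s)]
  5: ∅  [deadlock]
Path to 5: tau·tau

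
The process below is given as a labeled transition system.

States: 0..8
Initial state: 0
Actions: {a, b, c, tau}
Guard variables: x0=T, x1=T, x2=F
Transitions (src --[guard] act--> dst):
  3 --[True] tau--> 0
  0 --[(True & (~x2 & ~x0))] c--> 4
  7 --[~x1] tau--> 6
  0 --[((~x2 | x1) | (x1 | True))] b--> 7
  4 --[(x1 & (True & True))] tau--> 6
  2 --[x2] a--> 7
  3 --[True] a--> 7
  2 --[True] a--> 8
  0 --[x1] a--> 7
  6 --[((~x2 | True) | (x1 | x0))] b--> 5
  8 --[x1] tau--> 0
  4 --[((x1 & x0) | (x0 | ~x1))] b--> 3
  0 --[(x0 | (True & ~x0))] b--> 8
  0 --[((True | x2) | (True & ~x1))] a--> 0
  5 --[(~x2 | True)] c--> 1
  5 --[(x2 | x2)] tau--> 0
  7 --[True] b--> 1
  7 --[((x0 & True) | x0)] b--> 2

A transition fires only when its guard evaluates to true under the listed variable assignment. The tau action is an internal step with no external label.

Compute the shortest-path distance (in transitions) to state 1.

Layered search for 1:
  Layer 0: {0}
  Layer 1: {7,8}
  Layer 2: {1,2}
1 enters at depth 2; path a·b

Answer: 2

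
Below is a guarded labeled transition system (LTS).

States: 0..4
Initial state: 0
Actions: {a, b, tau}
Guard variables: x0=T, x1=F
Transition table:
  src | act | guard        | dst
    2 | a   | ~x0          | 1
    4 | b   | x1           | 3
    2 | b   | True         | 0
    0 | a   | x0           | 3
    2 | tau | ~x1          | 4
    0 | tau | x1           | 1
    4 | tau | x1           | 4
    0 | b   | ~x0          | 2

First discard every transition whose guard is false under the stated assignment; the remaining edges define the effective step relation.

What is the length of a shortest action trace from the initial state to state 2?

Breadth-first toward 2:
  depth 0: {0}
  depth 1: {3}
2 never appears.

Answer: UNREACHABLE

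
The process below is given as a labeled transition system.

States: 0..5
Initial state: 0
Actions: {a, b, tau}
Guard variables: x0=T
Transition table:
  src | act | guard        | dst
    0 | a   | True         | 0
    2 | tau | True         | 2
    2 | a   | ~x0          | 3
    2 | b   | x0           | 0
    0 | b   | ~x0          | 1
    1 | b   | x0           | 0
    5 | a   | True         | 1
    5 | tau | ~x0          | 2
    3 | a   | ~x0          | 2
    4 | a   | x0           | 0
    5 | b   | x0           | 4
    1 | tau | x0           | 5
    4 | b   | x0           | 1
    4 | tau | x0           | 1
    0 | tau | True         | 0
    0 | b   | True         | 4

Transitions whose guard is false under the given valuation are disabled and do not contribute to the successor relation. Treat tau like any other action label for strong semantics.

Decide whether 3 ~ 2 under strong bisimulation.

Refine partition for ~:
  π0 = {{0,1,2,3,4,5}}
  π1 = {{0,4},{1,2},{3},{5}}
  π2 = {{0},{1},{2},{3},{4},{5}}
stable after 3 split(s): 6 block(s)
3∈{3}, 2∈{2}

Answer: NOT BISIMILAR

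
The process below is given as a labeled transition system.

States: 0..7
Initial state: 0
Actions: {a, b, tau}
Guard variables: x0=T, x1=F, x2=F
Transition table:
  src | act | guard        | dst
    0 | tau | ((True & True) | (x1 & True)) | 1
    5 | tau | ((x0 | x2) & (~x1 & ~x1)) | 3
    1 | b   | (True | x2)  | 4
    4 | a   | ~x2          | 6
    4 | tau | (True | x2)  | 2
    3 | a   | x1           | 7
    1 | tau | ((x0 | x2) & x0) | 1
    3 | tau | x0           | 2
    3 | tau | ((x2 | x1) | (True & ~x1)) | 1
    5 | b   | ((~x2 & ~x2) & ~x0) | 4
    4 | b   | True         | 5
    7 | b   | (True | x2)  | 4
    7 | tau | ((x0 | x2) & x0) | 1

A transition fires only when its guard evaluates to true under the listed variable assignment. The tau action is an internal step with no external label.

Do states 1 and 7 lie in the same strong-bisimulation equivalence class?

Compute ~ classes (split until stable):
  P[0] = {{0,1,2,3,4,5,6,7}}
  P[1] = {{0,3,5},{1,7},{2,6},{4}}
  P[2] = {{0},{1,7},{2,6},{3},{4},{5}}
stable after 3 split(s): 6 block(s)
[1]={1,7}  [7]={1,7}

Answer: BISIMILAR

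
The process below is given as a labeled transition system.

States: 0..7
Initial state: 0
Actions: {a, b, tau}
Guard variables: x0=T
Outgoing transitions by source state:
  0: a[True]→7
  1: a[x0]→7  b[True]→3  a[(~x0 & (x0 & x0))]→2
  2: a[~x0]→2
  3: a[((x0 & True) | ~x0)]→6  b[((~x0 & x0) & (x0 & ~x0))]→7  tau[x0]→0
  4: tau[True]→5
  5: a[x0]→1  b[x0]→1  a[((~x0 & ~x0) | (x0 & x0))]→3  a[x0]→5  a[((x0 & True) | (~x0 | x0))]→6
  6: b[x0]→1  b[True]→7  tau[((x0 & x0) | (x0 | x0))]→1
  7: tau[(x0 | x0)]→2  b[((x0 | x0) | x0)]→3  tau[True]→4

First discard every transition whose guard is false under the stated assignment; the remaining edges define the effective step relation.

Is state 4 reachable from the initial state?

17 transition(s) survive guard evaluation.
depth 0: {0}
depth 1: {7}  now seen {0,7}
depth 2: {2,3,4}  now seen {0,2,3,4,7}
depth 3: {5,6}  now seen {0,2,3,4,5,6,7}
depth 4: {1}  now seen {0,1,2,3,4,5,6,7}
Reachable = {0,1,2,3,4,5,6,7}
Path to 4: a·tau

Answer: REACHABLE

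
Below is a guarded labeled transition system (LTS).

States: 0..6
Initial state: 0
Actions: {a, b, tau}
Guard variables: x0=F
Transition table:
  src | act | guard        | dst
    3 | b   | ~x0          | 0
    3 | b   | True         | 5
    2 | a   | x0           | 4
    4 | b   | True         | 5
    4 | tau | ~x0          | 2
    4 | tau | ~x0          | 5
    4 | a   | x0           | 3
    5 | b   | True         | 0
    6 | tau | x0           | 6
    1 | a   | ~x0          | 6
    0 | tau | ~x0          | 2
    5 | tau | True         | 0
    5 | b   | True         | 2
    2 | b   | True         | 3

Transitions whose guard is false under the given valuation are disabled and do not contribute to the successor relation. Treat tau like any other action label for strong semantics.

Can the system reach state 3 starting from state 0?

Guard filter leaves 11 enabled edge(s).
Layer 0: {0}
Layer 1: {2}  cumulative {0,2}
Layer 2: {3}  cumulative {0,2,3}
Layer 3: {5}  cumulative {0,2,3,5}
Reachable = {0,2,3,5}
Path to 3: tau·b

Answer: REACHABLE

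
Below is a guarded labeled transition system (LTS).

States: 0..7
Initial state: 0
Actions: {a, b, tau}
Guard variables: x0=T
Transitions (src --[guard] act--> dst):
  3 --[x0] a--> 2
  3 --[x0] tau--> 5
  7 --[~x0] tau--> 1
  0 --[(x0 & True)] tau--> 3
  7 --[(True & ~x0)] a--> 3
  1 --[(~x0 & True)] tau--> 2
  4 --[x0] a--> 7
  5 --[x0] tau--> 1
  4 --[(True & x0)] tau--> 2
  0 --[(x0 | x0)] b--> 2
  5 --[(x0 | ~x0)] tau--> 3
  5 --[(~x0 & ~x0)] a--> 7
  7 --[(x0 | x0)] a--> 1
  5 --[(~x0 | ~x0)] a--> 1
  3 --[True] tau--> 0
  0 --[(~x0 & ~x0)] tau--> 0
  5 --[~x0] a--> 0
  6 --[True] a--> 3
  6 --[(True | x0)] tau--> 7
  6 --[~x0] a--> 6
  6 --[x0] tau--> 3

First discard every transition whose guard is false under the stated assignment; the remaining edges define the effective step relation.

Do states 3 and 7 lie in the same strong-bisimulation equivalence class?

Answer: NOT BISIMILAR

Working:
Compute ~ classes (split until stable):
  π0 = {{0,1,2,3,4,5,6,7}}
  π1 = {{0},{1,2},{3,4,6},{5},{7}}
  π2 = {{0},{1,2},{3},{4},{5},{6},{7}}
7 equivalence class(es) (converged in 3)
3∈{3}, 7∈{7}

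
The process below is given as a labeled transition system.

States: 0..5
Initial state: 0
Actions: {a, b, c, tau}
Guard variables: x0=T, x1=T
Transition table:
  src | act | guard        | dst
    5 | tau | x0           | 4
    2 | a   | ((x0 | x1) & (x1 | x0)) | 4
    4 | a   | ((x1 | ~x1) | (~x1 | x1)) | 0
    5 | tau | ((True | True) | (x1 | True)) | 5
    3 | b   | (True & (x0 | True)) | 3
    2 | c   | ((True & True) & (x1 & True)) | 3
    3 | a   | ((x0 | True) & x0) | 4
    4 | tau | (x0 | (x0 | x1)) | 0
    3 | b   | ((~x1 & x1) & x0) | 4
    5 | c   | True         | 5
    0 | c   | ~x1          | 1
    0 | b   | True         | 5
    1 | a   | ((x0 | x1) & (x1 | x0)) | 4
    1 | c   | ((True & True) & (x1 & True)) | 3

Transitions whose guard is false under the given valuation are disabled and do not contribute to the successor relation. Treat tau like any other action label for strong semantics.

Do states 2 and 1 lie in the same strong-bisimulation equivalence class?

Bisimulation quotient by refinement:
  round 0: {{0,1,2,3,4,5}}
  round 1: {{0},{1,2},{3},{4},{5}}
Fixed point at round 2; 5 class(es).
class of 2: {1,2}; class of 1: {1,2}

Answer: BISIMILAR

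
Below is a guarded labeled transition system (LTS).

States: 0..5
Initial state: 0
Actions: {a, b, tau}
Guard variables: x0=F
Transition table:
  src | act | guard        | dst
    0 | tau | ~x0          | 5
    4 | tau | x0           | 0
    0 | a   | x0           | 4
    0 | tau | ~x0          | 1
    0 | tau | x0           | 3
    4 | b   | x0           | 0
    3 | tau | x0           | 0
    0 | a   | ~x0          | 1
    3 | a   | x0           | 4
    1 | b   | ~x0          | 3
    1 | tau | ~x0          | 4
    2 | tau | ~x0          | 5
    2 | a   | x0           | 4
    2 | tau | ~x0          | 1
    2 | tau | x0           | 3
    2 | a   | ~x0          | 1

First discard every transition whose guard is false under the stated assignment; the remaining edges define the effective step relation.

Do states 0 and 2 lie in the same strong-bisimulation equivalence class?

Answer: BISIMILAR

Trace:
Refine partition for ~:
  π0 = {{0,1,2,3,4,5}}
  π1 = {{0,2},{1},{3,4,5}}
stable after 2 split(s): 3 block(s)
0∈{0,2}, 2∈{0,2}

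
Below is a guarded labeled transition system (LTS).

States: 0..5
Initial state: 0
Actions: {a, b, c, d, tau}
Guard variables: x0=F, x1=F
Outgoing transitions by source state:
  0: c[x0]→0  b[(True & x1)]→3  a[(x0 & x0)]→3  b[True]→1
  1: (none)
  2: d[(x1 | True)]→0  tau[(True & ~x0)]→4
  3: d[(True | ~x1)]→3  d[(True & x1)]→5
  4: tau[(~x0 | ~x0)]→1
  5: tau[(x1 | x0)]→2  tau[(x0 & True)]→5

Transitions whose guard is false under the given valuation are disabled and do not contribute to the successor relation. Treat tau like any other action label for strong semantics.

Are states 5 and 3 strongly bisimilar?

Refine partition for ~:
  round 0: {{0,1,2,3,4,5}}
  round 1: {{0},{1,5},{2},{3},{4}}
Fixed point at round 2; 5 class(es).
class of 5: {1,5}; class of 3: {3}

Answer: NOT BISIMILAR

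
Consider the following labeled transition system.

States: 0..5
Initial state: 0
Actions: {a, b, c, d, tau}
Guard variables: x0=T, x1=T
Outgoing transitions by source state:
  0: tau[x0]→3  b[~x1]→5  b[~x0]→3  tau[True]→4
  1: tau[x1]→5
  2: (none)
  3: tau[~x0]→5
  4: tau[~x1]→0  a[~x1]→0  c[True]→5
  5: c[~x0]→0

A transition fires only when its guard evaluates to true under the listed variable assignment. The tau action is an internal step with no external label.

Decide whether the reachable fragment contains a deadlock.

Reachable = {0,3,4,5}
  0: tau→3  tau→4  [2 exit(s)]
  3: ∅  [deadlock]
  4: c→5  [1 exit(s)]
  5: ∅  [deadlock]
trace reaching 3: tau

Answer: DEADLOCK at state 3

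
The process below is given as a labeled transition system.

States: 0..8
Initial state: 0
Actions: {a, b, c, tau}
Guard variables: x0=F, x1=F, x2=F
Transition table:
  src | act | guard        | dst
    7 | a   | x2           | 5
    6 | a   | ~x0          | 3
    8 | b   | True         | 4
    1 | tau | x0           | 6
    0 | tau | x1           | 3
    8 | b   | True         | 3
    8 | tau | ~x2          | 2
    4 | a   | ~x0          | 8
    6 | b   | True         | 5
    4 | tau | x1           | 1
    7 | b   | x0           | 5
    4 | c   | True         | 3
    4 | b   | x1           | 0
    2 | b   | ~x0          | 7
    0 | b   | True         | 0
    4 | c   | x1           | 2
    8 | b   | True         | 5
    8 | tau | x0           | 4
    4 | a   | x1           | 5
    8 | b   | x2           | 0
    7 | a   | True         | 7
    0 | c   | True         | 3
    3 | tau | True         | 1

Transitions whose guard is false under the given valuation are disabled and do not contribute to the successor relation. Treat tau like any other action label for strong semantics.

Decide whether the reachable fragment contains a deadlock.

Answer: DEADLOCK at state 1

Working:
Reachable = {0,1,3}
  0: b→0  c→3  [2 out]
  1: ∅  [no exit]
  3: tau→1  [1 out]
Path to 1: c·tau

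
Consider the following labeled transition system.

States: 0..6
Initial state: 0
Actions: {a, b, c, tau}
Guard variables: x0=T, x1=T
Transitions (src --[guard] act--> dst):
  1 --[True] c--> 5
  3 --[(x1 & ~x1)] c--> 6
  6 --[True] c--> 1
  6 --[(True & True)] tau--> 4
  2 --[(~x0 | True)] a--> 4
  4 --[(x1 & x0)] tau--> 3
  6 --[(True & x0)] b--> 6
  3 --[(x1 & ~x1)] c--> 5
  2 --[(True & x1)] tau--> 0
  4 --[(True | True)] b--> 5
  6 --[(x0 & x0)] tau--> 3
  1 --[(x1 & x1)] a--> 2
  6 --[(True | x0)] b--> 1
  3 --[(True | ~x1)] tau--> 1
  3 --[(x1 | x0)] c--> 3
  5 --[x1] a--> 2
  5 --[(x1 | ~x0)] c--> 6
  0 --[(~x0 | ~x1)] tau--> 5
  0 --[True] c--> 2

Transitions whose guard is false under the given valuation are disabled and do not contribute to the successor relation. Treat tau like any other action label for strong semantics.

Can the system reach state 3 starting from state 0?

Answer: REACHABLE

Working:
After dropping false guards: 16 live edges.
Layer 0: {0}
Layer 1: {2}  now seen {0,2}
Layer 2: {4}  now seen {0,2,4}
Layer 3: {3,5}  now seen {0,2,3,4,5}
Layer 4: {1,6}  now seen {0,1,2,3,4,5,6}
R = {0,1,2,3,4,5,6}
witness 3: c·a·tau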